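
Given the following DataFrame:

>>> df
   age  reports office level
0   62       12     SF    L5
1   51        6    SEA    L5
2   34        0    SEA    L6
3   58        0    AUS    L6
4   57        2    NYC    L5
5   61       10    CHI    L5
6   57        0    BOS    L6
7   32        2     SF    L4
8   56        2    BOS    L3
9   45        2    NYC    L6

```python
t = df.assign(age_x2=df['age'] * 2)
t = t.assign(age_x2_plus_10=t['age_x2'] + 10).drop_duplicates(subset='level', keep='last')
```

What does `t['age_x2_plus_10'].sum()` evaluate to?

428

add column age_x2 = df['age'] * 2:
   age  reports office level  age_x2
0   62       12     SF    L5     124
1   51        6    SEA    L5     102
2   34        0    SEA    L6      68
3   58        0    AUS    L6     116
4   57        2    NYC    L5     114
5   61       10    CHI    L5     122
6   57        0    BOS    L6     114
7   32        2     SF    L4      64
8   56        2    BOS    L3     112
9   45        2    NYC    L6      90
add column age_x2_plus_10 = t['age_x2'] + 10:
   age  reports office level  age_x2  age_x2_plus_10
0   62       12     SF    L5     124             134
1   51        6    SEA    L5     102             112
2   34        0    SEA    L6      68              78
3   58        0    AUS    L6     116             126
4   57        2    NYC    L5     114             124
5   61       10    CHI    L5     122             132
6   57        0    BOS    L6     114             124
7   32        2     SF    L4      64              74
8   56        2    BOS    L3     112             122
9   45        2    NYC    L6      90             100
drop duplicate level (keep=last):
   age  reports office level  age_x2  age_x2_plus_10
5   61       10    CHI    L5     122             132
7   32        2     SF    L4      64              74
8   56        2    BOS    L3     112             122
9   45        2    NYC    L6      90             100
So sum() = 428.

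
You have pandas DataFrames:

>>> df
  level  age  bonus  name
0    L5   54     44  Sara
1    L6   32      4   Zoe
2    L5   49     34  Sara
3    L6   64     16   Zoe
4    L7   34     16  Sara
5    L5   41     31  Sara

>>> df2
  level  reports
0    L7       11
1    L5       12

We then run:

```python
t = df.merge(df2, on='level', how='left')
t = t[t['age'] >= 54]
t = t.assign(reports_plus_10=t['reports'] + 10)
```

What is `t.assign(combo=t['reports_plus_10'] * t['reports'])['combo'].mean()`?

264.0

merge on 'level' (how='left') → 6 rows:
  level  age  bonus  name  reports
0    L5   54     44  Sara     12.0
1    L6   32      4   Zoe      NaN
2    L5   49     34  Sara     12.0
3    L6   64     16   Zoe      NaN
4    L7   34     16  Sara     11.0
5    L5   41     31  Sara     12.0
filter rows where age >= 54:
  level  age  bonus  name  reports
0    L5   54     44  Sara     12.0
3    L6   64     16   Zoe      NaN
add column reports_plus_10 = t['reports'] + 10:
  level  age  bonus  name  reports  reports_plus_10
0    L5   54     44  Sara     12.0             22.0
3    L6   64     16   Zoe      NaN              NaN
add column combo = t['reports_plus_10'] * t['reports']:
  level  age  bonus  name  reports  reports_plus_10  combo
0    L5   54     44  Sara     12.0             22.0  264.0
3    L6   64     16   Zoe      NaN              NaN    NaN
Reading off the mean of column 'combo', we get 264.0.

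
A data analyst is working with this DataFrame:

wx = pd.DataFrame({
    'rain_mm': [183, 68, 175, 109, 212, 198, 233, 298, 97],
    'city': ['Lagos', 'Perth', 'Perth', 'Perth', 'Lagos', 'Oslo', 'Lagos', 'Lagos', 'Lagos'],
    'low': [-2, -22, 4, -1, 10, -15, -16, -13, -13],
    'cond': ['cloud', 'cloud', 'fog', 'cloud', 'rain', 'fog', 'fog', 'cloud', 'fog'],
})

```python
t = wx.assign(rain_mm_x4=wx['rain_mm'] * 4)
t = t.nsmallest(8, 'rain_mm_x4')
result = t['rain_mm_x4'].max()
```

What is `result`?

932

add column rain_mm_x4 = wx['rain_mm'] * 4:
   rain_mm   city  low   cond  rain_mm_x4
0      183  Lagos   -2  cloud         732
1       68  Perth  -22  cloud         272
2      175  Perth    4    fog         700
3      109  Perth   -1  cloud         436
4      212  Lagos   10   rain         848
5      198   Oslo  -15    fog         792
6      233  Lagos  -16    fog         932
7      298  Lagos  -13  cloud        1192
8       97  Lagos  -13    fog         388
take 8 rows with smallest rain_mm_x4:
   rain_mm   city  low   cond  rain_mm_x4
1       68  Perth  -22  cloud         272
8       97  Lagos  -13    fog         388
3      109  Perth   -1  cloud         436
2      175  Perth    4    fog         700
0      183  Lagos   -2  cloud         732
5      198   Oslo  -15    fog         792
4      212  Lagos   10   rain         848
6      233  Lagos  -16    fog         932
Taking the max of column 'rain_mm_x4' gives 932.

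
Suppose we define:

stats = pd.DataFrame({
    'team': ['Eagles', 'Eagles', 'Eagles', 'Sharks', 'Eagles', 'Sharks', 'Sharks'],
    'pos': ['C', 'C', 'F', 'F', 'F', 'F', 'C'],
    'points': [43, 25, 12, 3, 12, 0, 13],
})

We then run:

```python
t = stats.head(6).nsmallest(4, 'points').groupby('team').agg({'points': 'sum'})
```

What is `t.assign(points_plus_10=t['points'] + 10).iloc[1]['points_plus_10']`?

13

take first 6 rows:
     team pos  points
0  Eagles   C      43
1  Eagles   C      25
2  Eagles   F      12
3  Sharks   F       3
4  Eagles   F      12
5  Sharks   F       0
take 4 rows with smallest points:
     team pos  points
5  Sharks   F       0
3  Sharks   F       3
2  Eagles   F      12
4  Eagles   F      12
group by team, sum of points:
        points
team          
Eagles      24
Sharks       3
add column points_plus_10 = t['points'] + 10:
        points  points_plus_10
team                          
Eagles      24              34
Sharks       3              13
So iloc[1]['points_plus_10'] = 13.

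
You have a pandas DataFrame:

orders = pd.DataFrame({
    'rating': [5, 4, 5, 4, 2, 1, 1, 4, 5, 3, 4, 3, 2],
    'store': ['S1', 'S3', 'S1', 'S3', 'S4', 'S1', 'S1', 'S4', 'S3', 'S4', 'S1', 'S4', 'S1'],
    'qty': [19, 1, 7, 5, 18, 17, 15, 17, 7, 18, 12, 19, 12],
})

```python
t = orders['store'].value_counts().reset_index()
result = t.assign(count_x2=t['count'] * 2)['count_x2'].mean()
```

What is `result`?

value_counts of store:
store
S1    6
S4    4
S3    3
Name: count, dtype: int64
reset_index():
  store  count
0    S1      6
1    S4      4
2    S3      3
add column count_x2 = t['count'] * 2:
  store  count  count_x2
0    S1      6        12
1    S4      4         8
2    S3      3         6
mean of column 'count_x2' → 8.66666666667

8.66666666667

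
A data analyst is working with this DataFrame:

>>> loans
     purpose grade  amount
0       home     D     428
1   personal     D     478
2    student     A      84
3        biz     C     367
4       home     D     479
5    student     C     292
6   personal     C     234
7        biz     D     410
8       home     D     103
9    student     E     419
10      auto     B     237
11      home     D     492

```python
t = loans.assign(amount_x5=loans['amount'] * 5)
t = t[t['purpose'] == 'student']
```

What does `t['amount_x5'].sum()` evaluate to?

add column amount_x5 = loans['amount'] * 5:
     purpose grade  amount  amount_x5
0       home     D     428       2140
1   personal     D     478       2390
2    student     A      84        420
3        biz     C     367       1835
4       home     D     479       2395
5    student     C     292       1460
6   personal     C     234       1170
7        biz     D     410       2050
8       home     D     103        515
9    student     E     419       2095
10      auto     B     237       1185
11      home     D     492       2460
filter rows where purpose == 'student':
   purpose grade  amount  amount_x5
2  student     A      84        420
5  student     C     292       1460
9  student     E     419       2095

3975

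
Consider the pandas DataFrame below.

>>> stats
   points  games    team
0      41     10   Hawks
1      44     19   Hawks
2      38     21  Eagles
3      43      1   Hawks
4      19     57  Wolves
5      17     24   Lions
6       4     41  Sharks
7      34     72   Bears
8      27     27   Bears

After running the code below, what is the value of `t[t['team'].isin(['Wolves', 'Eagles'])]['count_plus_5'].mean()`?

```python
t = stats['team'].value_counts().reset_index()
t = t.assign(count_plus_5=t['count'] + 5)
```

value_counts of team:
team
Hawks     3
Bears     2
Eagles    1
Wolves    1
Lions     1
Sharks    1
Name: count, dtype: int64
reset_index():
     team  count
0   Hawks      3
1   Bears      2
2  Eagles      1
3  Wolves      1
4   Lions      1
5  Sharks      1
add column count_plus_5 = t['count'] + 5:
     team  count  count_plus_5
0   Hawks      3             8
1   Bears      2             7
2  Eagles      1             6
3  Wolves      1             6
4   Lions      1             6
5  Sharks      1             6
filter rows where team in ['Wolves', 'Eagles']:
     team  count  count_plus_5
2  Eagles      1             6
3  Wolves      1             6
The mean of column 'count_plus_5' is 6.0.

6.0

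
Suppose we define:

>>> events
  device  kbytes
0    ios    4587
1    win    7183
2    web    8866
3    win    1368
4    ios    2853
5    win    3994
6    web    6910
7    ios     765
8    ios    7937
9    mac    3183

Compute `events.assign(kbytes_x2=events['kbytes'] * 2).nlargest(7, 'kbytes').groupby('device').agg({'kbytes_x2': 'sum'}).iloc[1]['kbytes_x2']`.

6366

add column kbytes_x2 = events['kbytes'] * 2:
  device  kbytes  kbytes_x2
0    ios    4587       9174
1    win    7183      14366
2    web    8866      17732
3    win    1368       2736
4    ios    2853       5706
5    win    3994       7988
6    web    6910      13820
7    ios     765       1530
8    ios    7937      15874
9    mac    3183       6366
take 7 rows with largest kbytes:
  device  kbytes  kbytes_x2
2    web    8866      17732
8    ios    7937      15874
1    win    7183      14366
6    web    6910      13820
0    ios    4587       9174
5    win    3994       7988
9    mac    3183       6366
group by device, sum of kbytes_x2:
        kbytes_x2
device           
ios         25048
mac          6366
web         31552
win         22354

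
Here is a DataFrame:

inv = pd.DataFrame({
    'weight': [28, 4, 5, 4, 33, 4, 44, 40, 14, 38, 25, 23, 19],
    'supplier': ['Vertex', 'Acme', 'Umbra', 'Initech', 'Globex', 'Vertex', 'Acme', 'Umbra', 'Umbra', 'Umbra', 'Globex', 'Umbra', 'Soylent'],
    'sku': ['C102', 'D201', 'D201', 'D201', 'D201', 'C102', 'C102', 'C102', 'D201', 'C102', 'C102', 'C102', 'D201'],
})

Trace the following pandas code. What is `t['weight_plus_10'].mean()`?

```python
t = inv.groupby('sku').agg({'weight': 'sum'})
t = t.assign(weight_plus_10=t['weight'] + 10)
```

150.5

group by sku, sum of weight:
      weight
sku         
C102     202
D201      79
add column weight_plus_10 = t['weight'] + 10:
      weight  weight_plus_10
sku                         
C102     202             212
D201      79              89
Hence 150.5.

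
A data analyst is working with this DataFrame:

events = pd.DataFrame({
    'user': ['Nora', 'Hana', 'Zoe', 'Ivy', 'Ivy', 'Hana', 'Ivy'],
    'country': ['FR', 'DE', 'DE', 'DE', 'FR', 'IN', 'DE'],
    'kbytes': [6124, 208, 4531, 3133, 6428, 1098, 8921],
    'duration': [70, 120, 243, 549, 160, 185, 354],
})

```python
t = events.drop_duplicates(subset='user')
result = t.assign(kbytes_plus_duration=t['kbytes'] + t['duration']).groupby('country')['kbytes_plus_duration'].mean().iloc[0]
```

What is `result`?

2928.0

drop duplicate user (keep=first):
   user country  kbytes  duration
0  Nora      FR    6124        70
1  Hana      DE     208       120
2   Zoe      DE    4531       243
3   Ivy      DE    3133       549
add column kbytes_plus_duration = t['kbytes'] + t['duration']:
   user country  kbytes  duration  kbytes_plus_duration
0  Nora      FR    6124        70                  6194
1  Hana      DE     208       120                   328
2   Zoe      DE    4531       243                  4774
3   Ivy      DE    3133       549                  3682
group by country, mean of kbytes_plus_duration:
country
DE    2928.0
FR    6194.0
Name: kbytes_plus_duration, dtype: float64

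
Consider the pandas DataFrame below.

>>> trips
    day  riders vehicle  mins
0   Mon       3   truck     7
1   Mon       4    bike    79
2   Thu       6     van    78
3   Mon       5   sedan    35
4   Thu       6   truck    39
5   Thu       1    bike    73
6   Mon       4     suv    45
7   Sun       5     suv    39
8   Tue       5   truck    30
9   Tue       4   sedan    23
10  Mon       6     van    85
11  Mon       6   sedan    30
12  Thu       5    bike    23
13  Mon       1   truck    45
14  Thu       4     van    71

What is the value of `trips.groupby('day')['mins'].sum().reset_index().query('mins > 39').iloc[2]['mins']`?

group by day, sum of mins:
day
Mon    326
Sun     39
Thu    284
Tue     53
Name: mins, dtype: int64
reset_index():
   day  mins
0  Mon   326
1  Sun    39
2  Thu   284
3  Tue    53
filter rows where mins > 39:
   day  mins
0  Mon   326
2  Thu   284
3  Tue    53
The value at position 2, column 'mins' is 53.

53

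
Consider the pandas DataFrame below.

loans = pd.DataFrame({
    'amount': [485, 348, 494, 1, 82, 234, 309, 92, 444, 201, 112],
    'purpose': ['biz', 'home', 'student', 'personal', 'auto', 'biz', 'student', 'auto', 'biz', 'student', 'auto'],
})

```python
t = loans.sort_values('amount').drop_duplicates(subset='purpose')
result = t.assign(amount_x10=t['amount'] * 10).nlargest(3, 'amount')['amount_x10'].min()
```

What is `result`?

sort by amount:
    amount   purpose
3        1  personal
4       82      auto
7       92      auto
10     112      auto
9      201   student
5      234       biz
6      309   student
1      348      home
8      444       biz
0      485       biz
2      494   student
drop duplicate purpose (keep=first):
   amount   purpose
3       1  personal
4      82      auto
9     201   student
5     234       biz
1     348      home
add column amount_x10 = t['amount'] * 10:
   amount   purpose  amount_x10
3       1  personal          10
4      82      auto         820
9     201   student        2010
5     234       biz        2340
1     348      home        3480
take 3 rows with largest amount:
   amount  purpose  amount_x10
1     348     home        3480
5     234      biz        2340
9     201  student        2010
So min() = 2010.

2010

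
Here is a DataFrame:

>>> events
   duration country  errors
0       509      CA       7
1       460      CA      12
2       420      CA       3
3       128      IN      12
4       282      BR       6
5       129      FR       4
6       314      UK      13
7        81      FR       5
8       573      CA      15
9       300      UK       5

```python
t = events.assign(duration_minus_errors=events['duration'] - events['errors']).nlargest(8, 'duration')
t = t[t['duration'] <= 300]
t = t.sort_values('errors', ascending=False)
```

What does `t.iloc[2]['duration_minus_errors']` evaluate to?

add column duration_minus_errors = events['duration'] - events['errors']:
   duration country  errors  duration_minus_errors
0       509      CA       7                    502
1       460      CA      12                    448
2       420      CA       3                    417
3       128      IN      12                    116
4       282      BR       6                    276
5       129      FR       4                    125
6       314      UK      13                    301
7        81      FR       5                     76
8       573      CA      15                    558
9       300      UK       5                    295
take 8 rows with largest duration:
   duration country  errors  duration_minus_errors
8       573      CA      15                    558
0       509      CA       7                    502
1       460      CA      12                    448
2       420      CA       3                    417
6       314      UK      13                    301
9       300      UK       5                    295
4       282      BR       6                    276
5       129      FR       4                    125
filter rows where duration <= 300:
   duration country  errors  duration_minus_errors
9       300      UK       5                    295
4       282      BR       6                    276
5       129      FR       4                    125
sort by errors descending:
   duration country  errors  duration_minus_errors
4       282      BR       6                    276
9       300      UK       5                    295
5       129      FR       4                    125

125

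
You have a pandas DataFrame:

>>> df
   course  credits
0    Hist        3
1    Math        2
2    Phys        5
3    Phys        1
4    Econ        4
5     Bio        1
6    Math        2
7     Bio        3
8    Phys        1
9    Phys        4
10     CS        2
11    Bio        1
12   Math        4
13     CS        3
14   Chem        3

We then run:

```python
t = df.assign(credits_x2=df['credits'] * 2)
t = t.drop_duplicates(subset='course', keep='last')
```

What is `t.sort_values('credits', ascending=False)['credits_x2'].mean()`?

6.28571428571

add column credits_x2 = df['credits'] * 2:
   course  credits  credits_x2
0    Hist        3           6
1    Math        2           4
2    Phys        5          10
3    Phys        1           2
4    Econ        4           8
5     Bio        1           2
6    Math        2           4
7     Bio        3           6
8    Phys        1           2
9    Phys        4           8
10     CS        2           4
11    Bio        1           2
12   Math        4           8
13     CS        3           6
14   Chem        3           6
drop duplicate course (keep=last):
   course  credits  credits_x2
0    Hist        3           6
4    Econ        4           8
9    Phys        4           8
11    Bio        1           2
12   Math        4           8
13     CS        3           6
14   Chem        3           6
sort by credits descending:
   course  credits  credits_x2
4    Econ        4           8
9    Phys        4           8
12   Math        4           8
0    Hist        3           6
13     CS        3           6
14   Chem        3           6
11    Bio        1           2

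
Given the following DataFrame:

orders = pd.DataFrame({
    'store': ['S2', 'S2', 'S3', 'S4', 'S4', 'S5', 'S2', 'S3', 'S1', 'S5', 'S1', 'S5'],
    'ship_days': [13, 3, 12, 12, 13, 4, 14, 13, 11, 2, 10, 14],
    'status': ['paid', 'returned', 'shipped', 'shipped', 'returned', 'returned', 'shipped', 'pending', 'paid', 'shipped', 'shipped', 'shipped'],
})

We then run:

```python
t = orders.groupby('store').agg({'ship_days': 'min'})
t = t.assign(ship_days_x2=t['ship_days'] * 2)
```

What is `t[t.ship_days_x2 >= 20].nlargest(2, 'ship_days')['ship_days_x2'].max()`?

24

group by store, min of ship_days:
       ship_days
store           
S1            10
S2             3
S3            12
S4            12
S5             2
add column ship_days_x2 = t['ship_days'] * 2:
       ship_days  ship_days_x2
store                         
S1            10            20
S2             3             6
S3            12            24
S4            12            24
S5             2             4
filter rows where ship_days_x2 >= 20:
       ship_days  ship_days_x2
store                         
S1            10            20
S3            12            24
S4            12            24
take 2 rows with largest ship_days:
       ship_days  ship_days_x2
store                         
S3            12            24
S4            12            24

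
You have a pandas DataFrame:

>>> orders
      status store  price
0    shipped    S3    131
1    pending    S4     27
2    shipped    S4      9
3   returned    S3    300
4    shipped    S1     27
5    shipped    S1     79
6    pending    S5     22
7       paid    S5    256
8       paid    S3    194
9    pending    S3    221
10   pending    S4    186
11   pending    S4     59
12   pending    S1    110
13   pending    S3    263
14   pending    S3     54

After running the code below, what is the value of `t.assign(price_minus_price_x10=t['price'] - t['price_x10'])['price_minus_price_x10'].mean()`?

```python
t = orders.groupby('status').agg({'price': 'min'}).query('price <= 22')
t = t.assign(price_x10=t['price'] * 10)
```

group by status, min of price:
          price
status         
paid        194
pending      22
returned    300
shipped       9
filter rows where price <= 22:
         price
status        
pending     22
shipped      9
add column price_x10 = t['price'] * 10:
         price  price_x10
status                   
pending     22        220
shipped      9         90
add column price_minus_price_x10 = t['price'] - t['price_x10']:
         price  price_x10  price_minus_price_x10
status                                          
pending     22        220                   -198
shipped      9         90                    -81
Then the mean of column 'price_minus_price_x10': -139.5

-139.5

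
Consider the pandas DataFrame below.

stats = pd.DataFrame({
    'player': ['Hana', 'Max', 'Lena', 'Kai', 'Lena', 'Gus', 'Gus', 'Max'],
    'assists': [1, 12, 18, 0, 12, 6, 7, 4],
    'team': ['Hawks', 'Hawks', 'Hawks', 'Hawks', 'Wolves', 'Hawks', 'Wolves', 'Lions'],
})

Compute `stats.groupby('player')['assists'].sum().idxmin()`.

group by player, sum of assists:
player
Gus     13
Hana     1
Kai      0
Lena    30
Max     16
Name: assists, dtype: int64
So idxmin() = Kai.

Kai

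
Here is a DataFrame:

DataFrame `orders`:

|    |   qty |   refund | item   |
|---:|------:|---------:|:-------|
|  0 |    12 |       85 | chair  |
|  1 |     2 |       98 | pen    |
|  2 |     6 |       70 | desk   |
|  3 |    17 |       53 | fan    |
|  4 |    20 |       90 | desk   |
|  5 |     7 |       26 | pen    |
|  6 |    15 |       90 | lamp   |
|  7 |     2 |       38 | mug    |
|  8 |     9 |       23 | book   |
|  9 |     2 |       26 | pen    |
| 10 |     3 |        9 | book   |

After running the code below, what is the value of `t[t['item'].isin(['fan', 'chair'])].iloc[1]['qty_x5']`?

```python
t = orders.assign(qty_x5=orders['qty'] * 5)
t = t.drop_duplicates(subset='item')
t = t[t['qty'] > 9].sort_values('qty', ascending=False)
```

60

add column qty_x5 = orders['qty'] * 5:
    qty  refund   item  qty_x5
0    12      85  chair      60
1     2      98    pen      10
2     6      70   desk      30
3    17      53    fan      85
4    20      90   desk     100
5     7      26    pen      35
6    15      90   lamp      75
7     2      38    mug      10
8     9      23   book      45
9     2      26    pen      10
10    3       9   book      15
drop duplicate item (keep=first):
   qty  refund   item  qty_x5
0   12      85  chair      60
1    2      98    pen      10
2    6      70   desk      30
3   17      53    fan      85
6   15      90   lamp      75
7    2      38    mug      10
8    9      23   book      45
filter rows where qty > 9:
   qty  refund   item  qty_x5
0   12      85  chair      60
3   17      53    fan      85
6   15      90   lamp      75
sort by qty descending:
   qty  refund   item  qty_x5
3   17      53    fan      85
6   15      90   lamp      75
0   12      85  chair      60
filter rows where item in ['fan', 'chair']:
   qty  refund   item  qty_x5
3   17      53    fan      85
0   12      85  chair      60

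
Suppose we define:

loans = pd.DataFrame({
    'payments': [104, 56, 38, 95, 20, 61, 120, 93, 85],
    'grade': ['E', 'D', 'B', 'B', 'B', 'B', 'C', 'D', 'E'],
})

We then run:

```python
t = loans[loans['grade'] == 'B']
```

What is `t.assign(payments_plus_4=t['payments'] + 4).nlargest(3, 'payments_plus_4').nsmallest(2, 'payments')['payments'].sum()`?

99

filter rows where grade == 'B':
   payments grade
2        38     B
3        95     B
4        20     B
5        61     B
add column payments_plus_4 = t['payments'] + 4:
   payments grade  payments_plus_4
2        38     B               42
3        95     B               99
4        20     B               24
5        61     B               65
take 3 rows with largest payments_plus_4:
   payments grade  payments_plus_4
3        95     B               99
5        61     B               65
2        38     B               42
take 2 rows with smallest payments:
   payments grade  payments_plus_4
2        38     B               42
5        61     B               65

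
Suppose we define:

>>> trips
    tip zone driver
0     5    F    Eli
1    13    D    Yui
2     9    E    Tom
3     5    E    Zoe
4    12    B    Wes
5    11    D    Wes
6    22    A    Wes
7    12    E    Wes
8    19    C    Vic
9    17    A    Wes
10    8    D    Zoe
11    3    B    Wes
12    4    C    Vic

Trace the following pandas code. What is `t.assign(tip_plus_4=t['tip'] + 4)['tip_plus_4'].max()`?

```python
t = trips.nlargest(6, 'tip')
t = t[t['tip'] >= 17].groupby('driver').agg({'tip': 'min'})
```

23

take 6 rows with largest tip:
   tip zone driver
6   22    A    Wes
8   19    C    Vic
9   17    A    Wes
1   13    D    Yui
4   12    B    Wes
7   12    E    Wes
filter rows where tip >= 17:
   tip zone driver
6   22    A    Wes
8   19    C    Vic
9   17    A    Wes
group by driver, min of tip:
        tip
driver     
Vic      19
Wes      17
add column tip_plus_4 = t['tip'] + 4:
        tip  tip_plus_4
driver                 
Vic      19          23
Wes      17          21
Hence 23.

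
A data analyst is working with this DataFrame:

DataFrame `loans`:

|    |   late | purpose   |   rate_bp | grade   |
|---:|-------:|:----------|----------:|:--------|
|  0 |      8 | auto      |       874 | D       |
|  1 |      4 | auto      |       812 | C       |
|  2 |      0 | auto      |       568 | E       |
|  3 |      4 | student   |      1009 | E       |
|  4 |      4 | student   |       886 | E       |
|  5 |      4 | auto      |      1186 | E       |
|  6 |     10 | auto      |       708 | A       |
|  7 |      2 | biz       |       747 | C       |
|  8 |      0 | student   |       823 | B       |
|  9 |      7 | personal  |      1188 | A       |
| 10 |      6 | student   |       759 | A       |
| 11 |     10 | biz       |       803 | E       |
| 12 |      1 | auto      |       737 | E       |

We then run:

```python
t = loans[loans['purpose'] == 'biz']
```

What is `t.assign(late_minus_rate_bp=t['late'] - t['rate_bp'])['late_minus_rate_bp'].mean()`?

-769.0

filter rows where purpose == 'biz':
    late purpose  rate_bp grade
7      2     biz      747     C
11    10     biz      803     E
add column late_minus_rate_bp = t['late'] - t['rate_bp']:
    late purpose  rate_bp grade  late_minus_rate_bp
7      2     biz      747     C                -745
11    10     biz      803     E                -793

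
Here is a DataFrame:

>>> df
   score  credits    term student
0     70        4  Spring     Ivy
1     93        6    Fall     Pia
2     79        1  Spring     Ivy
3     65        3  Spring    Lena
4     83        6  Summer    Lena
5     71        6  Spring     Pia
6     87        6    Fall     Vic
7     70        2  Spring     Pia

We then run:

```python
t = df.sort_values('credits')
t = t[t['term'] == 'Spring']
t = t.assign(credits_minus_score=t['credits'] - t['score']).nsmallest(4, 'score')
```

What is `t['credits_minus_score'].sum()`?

-261

sort by credits:
   score  credits    term student
2     79        1  Spring     Ivy
7     70        2  Spring     Pia
3     65        3  Spring    Lena
0     70        4  Spring     Ivy
1     93        6    Fall     Pia
4     83        6  Summer    Lena
5     71        6  Spring     Pia
6     87        6    Fall     Vic
filter rows where term == 'Spring':
   score  credits    term student
2     79        1  Spring     Ivy
7     70        2  Spring     Pia
3     65        3  Spring    Lena
0     70        4  Spring     Ivy
5     71        6  Spring     Pia
add column credits_minus_score = t['credits'] - t['score']:
   score  credits    term student  credits_minus_score
2     79        1  Spring     Ivy                  -78
7     70        2  Spring     Pia                  -68
3     65        3  Spring    Lena                  -62
0     70        4  Spring     Ivy                  -66
5     71        6  Spring     Pia                  -65
take 4 rows with smallest score:
   score  credits    term student  credits_minus_score
3     65        3  Spring    Lena                  -62
7     70        2  Spring     Pia                  -68
0     70        4  Spring     Ivy                  -66
5     71        6  Spring     Pia                  -65
sum of column 'credits_minus_score' → -261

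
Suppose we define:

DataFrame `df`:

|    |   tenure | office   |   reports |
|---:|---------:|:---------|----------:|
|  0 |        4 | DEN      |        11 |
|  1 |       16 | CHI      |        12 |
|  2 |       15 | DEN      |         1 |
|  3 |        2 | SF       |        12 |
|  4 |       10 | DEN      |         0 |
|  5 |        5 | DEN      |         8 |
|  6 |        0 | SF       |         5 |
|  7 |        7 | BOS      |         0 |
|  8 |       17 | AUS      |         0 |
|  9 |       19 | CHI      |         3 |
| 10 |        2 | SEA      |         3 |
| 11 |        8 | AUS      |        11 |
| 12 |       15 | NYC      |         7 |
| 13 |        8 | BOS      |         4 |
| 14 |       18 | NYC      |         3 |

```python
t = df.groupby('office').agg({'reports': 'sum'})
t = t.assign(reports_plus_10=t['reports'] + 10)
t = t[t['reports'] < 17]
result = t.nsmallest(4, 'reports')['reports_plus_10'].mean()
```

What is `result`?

group by office, sum of reports:
        reports
office         
AUS          11
BOS           4
CHI          15
DEN          20
NYC          10
SEA           3
SF           17
add column reports_plus_10 = t['reports'] + 10:
        reports  reports_plus_10
office                          
AUS          11               21
BOS           4               14
CHI          15               25
DEN          20               30
NYC          10               20
SEA           3               13
SF           17               27
filter rows where reports < 17:
        reports  reports_plus_10
office                          
AUS          11               21
BOS           4               14
CHI          15               25
NYC          10               20
SEA           3               13
take 4 rows with smallest reports:
        reports  reports_plus_10
office                          
SEA           3               13
BOS           4               14
NYC          10               20
AUS          11               21
Reading off the mean of column 'reports_plus_10', we get 17.0.

17.0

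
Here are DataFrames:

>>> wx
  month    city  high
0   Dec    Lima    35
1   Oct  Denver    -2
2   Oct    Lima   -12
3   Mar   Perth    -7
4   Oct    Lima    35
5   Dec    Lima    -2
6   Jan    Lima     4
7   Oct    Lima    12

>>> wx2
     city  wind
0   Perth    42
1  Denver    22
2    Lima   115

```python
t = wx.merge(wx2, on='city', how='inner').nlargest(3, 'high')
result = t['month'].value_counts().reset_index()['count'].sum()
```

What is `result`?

merge on 'city' (how='inner') → 8 rows:
  month    city  high  wind
0   Dec    Lima    35   115
1   Oct  Denver    -2    22
2   Oct    Lima   -12   115
3   Mar   Perth    -7    42
4   Oct    Lima    35   115
5   Dec    Lima    -2   115
6   Jan    Lima     4   115
7   Oct    Lima    12   115
take 3 rows with largest high:
  month  city  high  wind
0   Dec  Lima    35   115
4   Oct  Lima    35   115
7   Oct  Lima    12   115
value_counts of month:
month
Oct    2
Dec    1
Name: count, dtype: int64
reset_index():
  month  count
0   Oct      2
1   Dec      1

3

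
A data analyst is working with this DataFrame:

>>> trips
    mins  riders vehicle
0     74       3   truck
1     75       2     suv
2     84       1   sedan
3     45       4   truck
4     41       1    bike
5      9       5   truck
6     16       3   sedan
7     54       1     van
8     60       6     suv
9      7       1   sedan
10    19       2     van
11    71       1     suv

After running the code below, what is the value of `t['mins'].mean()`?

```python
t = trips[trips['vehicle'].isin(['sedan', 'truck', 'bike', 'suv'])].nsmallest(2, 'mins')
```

filter rows where vehicle in ['sedan', 'truck', 'bike', 'suv']:
    mins  riders vehicle
0     74       3   truck
1     75       2     suv
2     84       1   sedan
3     45       4   truck
4     41       1    bike
5      9       5   truck
6     16       3   sedan
8     60       6     suv
9      7       1   sedan
11    71       1     suv
take 2 rows with smallest mins:
   mins  riders vehicle
9     7       1   sedan
5     9       5   truck

8.0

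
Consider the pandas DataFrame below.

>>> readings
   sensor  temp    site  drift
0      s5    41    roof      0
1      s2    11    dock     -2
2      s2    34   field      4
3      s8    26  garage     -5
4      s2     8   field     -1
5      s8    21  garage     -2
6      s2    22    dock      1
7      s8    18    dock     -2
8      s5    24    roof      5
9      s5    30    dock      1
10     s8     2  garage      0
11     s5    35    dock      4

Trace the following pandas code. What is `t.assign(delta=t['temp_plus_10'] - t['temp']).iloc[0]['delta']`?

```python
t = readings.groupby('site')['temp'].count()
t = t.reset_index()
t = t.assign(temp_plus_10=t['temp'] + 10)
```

group by site, count of temp:
site
dock      5
field     2
garage    3
roof      2
Name: temp, dtype: int64
reset_index():
     site  temp
0    dock     5
1   field     2
2  garage     3
3    roof     2
add column temp_plus_10 = t['temp'] + 10:
     site  temp  temp_plus_10
0    dock     5            15
1   field     2            12
2  garage     3            13
3    roof     2            12
add column delta = t['temp_plus_10'] - t['temp']:
     site  temp  temp_plus_10  delta
0    dock     5            15     10
1   field     2            12     10
2  garage     3            13     10
3    roof     2            12     10
Reading off the value at position 0, column 'delta', we get 10.

10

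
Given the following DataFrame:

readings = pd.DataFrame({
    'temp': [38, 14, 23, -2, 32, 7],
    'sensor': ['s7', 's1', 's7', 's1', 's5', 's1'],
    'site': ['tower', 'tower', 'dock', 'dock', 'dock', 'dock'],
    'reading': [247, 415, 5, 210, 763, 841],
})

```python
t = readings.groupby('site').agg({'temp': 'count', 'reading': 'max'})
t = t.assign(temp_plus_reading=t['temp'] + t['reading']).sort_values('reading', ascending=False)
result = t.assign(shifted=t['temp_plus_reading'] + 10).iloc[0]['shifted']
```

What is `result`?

group by site: count(temp), max(reading):
       temp  reading
site                
dock      4      841
tower     2      415
add column temp_plus_reading = t['temp'] + t['reading']:
       temp  reading  temp_plus_reading
site                                   
dock      4      841                845
tower     2      415                417
sort by reading descending:
       temp  reading  temp_plus_reading
site                                   
dock      4      841                845
tower     2      415                417
add column shifted = t['temp_plus_reading'] + 10:
       temp  reading  temp_plus_reading  shifted
site                                            
dock      4      841                845      855
tower     2      415                417      427
Then the value at position 0, column 'shifted': 855

855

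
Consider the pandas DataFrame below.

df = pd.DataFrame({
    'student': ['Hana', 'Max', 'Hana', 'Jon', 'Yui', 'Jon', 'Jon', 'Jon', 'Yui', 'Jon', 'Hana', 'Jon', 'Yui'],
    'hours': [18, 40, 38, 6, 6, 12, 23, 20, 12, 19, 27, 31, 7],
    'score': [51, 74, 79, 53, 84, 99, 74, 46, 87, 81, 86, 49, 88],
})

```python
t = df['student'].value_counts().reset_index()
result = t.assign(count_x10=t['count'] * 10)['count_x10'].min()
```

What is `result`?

10

value_counts of student:
student
Jon     6
Hana    3
Yui     3
Max     1
Name: count, dtype: int64
reset_index():
  student  count
0     Jon      6
1    Hana      3
2     Yui      3
3     Max      1
add column count_x10 = t['count'] * 10:
  student  count  count_x10
0     Jon      6         60
1    Hana      3         30
2     Yui      3         30
3     Max      1         10
So min() = 10.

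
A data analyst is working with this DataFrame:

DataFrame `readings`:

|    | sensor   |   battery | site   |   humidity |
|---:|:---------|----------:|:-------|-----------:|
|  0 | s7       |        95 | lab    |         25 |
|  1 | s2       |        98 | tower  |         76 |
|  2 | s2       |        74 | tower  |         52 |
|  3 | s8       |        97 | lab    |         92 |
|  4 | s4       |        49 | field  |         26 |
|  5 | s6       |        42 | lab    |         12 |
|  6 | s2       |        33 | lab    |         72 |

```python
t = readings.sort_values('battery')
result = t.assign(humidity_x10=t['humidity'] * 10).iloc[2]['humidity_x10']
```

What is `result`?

260

sort by battery:
  sensor  battery   site  humidity
6     s2       33    lab        72
5     s6       42    lab        12
4     s4       49  field        26
2     s2       74  tower        52
0     s7       95    lab        25
3     s8       97    lab        92
1     s2       98  tower        76
add column humidity_x10 = t['humidity'] * 10:
  sensor  battery   site  humidity  humidity_x10
6     s2       33    lab        72           720
5     s6       42    lab        12           120
4     s4       49  field        26           260
2     s2       74  tower        52           520
0     s7       95    lab        25           250
3     s8       97    lab        92           920
1     s2       98  tower        76           760
Taking the value at position 2, column 'humidity_x10' gives 260.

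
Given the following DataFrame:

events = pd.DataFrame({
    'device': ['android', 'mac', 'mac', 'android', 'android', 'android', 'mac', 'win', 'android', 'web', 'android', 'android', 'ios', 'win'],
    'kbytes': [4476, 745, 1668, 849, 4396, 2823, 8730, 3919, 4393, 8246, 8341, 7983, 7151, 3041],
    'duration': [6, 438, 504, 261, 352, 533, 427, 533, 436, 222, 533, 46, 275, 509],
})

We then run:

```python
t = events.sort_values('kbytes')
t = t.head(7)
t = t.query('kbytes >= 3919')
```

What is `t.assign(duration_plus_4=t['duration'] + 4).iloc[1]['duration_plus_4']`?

440

sort by kbytes:
     device  kbytes  duration
1       mac     745       438
3   android     849       261
2       mac    1668       504
5   android    2823       533
13      win    3041       509
7       win    3919       533
8   android    4393       436
4   android    4396       352
0   android    4476         6
12      ios    7151       275
11  android    7983        46
9       web    8246       222
10  android    8341       533
6       mac    8730       427
take first 7 rows:
     device  kbytes  duration
1       mac     745       438
3   android     849       261
2       mac    1668       504
5   android    2823       533
13      win    3041       509
7       win    3919       533
8   android    4393       436
filter rows where kbytes >= 3919:
    device  kbytes  duration
7      win    3919       533
8  android    4393       436
add column duration_plus_4 = t['duration'] + 4:
    device  kbytes  duration  duration_plus_4
7      win    3919       533              537
8  android    4393       436              440
So iloc[1]['duration_plus_4'] = 440.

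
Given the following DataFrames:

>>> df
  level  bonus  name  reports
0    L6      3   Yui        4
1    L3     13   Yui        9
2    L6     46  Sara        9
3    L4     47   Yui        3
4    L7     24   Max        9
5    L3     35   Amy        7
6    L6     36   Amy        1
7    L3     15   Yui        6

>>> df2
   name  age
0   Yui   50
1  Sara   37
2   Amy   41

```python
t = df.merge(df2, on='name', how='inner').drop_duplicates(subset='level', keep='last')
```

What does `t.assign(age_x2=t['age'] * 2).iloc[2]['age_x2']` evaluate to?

100

merge on 'name' (how='inner') → 7 rows:
  level  bonus  name  reports  age
0    L6      3   Yui        4   50
1    L3     13   Yui        9   50
2    L6     46  Sara        9   37
3    L4     47   Yui        3   50
4    L3     35   Amy        7   41
5    L6     36   Amy        1   41
6    L3     15   Yui        6   50
drop duplicate level (keep=last):
  level  bonus name  reports  age
3    L4     47  Yui        3   50
5    L6     36  Amy        1   41
6    L3     15  Yui        6   50
add column age_x2 = t['age'] * 2:
  level  bonus name  reports  age  age_x2
3    L4     47  Yui        3   50     100
5    L6     36  Amy        1   41      82
6    L3     15  Yui        6   50     100
The value at position 2, column 'age_x2' is 100.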